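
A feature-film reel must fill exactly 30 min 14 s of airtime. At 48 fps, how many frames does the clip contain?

30 min 14 s = 1814 s.
Frames = 1814 × 48 = 87072.

87072 frames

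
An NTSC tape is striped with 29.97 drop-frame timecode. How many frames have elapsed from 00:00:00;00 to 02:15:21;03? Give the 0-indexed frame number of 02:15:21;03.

243389

As if non-drop at 30 labels/s: (2 × 3600 + 15 × 60 + 21) × 30 + 3 = 243633.
Minute boundaries passed: 135; those not divisible by 10: 135 − 13 = 122; dropped labels = 2 × 122 = 244.
Actual frame index = 243633 − 244 = 243389.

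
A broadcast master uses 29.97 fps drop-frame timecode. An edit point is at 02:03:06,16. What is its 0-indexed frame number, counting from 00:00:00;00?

Complete 10-minute blocks: 12, each 17982 frames → 215784.
Remaining 3 whole minutes in the current block: 1800 + 2 × 1798 = 5396 frames.
Within the current minute: 6 × 30 + 16 − 2 = 194 (labels ;00/;01 skipped at this minute). Total = 215784 + 5396 + 194 = 221374.

221374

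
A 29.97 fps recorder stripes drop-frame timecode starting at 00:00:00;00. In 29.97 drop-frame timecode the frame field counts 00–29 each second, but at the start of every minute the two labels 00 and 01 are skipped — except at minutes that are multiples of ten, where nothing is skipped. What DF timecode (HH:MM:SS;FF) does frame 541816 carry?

Ten DF minutes hold 17982 frames, so frame 541816 lies in block 30 (frames 539460–557441) with 2356 frames into that block.
The block's first minute is 1800 frames and the rest 1798 each; 2356 frames reaches minute 1, so 30 × 18 + 1 × 2 = 542 labels have been skipped so far.
Adding those back, label number 541816 + 542 = 542358 at 30 labels/s is 18078 s + 18 f = 5 h 1 min 18 s frame 18, i.e. 05:01:18;18.

05:01:18;18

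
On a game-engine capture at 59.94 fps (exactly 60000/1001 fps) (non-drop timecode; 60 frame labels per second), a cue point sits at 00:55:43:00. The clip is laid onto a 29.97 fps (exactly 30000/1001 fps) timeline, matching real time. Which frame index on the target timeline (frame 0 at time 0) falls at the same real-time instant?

frame 100290

Source frame index: (0×3600 + 55×60 + 43) × 60 + 0 = 200580.
Real time: 200580 / (60000/1001) = 3346343/1000 s.
Target frame: (3346343/1000) × (30000/1001) = 100290.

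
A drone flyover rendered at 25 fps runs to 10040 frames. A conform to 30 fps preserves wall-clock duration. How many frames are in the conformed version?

12048 frames

Target frames = source frames × (target rate / source rate) = 10040 × (30)/(25) = 10040 × 6/5 = 12048.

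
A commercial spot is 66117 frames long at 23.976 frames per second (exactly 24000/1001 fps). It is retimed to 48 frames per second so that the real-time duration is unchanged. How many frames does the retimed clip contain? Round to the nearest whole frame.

132366 frames

Frames at target rate = 66117 × (48) / (24000/1001) = 66183117/500 ≈ 132366.234.
Nearest whole frame: 132366.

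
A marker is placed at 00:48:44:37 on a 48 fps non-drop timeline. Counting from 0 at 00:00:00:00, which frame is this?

Total seconds to the label: (0 × 3600 + 48 × 60 + 44) = 2924.
Frame index = 2924 × 48 + 37 = 140389.

frame 140389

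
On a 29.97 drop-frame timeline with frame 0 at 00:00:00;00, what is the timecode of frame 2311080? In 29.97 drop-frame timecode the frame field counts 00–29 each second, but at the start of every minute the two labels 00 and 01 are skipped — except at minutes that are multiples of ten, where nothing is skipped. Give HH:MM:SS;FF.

21:25:13;04

Ten DF minutes hold 17982 frames, so frame 2311080 lies in block 128 (frames 2301696–2319677) with 9384 frames into that block.
The block's first minute is 1800 frames and the rest 1798 each; 9384 frames reaches minute 5, so 128 × 18 + 5 × 2 = 2314 labels have been skipped so far.
Adding those back, label number 2311080 + 2314 = 2313394 at 30 labels/s is 77113 s + 4 f = 21 h 25 min 13 s frame 4, i.e. 21:25:13;04.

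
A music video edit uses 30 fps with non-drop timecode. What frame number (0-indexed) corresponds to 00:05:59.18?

Total seconds to the label: (0 × 3600 + 5 × 60 + 59) = 359.
Frame index = 359 × 30 + 18 = 10788.

10788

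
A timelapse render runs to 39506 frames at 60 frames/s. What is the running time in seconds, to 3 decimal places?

658.433 seconds

Running time = 39506 × 1/60 = 19753/30 s ≈ 658.433 s.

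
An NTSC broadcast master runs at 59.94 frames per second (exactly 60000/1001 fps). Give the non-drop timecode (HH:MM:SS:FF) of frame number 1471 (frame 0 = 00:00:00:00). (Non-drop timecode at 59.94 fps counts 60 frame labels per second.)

1471 ÷ 60 = 24 full seconds, remainder 31 frames.
24 s = 0 h 0 min 24 s.
Timecode: 00:00:24:31.

00:00:24:31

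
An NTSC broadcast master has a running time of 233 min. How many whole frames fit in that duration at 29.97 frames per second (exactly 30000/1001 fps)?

418981 frames

233 min = 13980 s.
Frames = 13980 × 30000/1001 = 419400000/1001 ≈ 418981.0190.
Complete frames: 418981.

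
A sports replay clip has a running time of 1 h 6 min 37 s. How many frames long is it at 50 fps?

1 h 6 min 37 s = 3997 s.
Frames = 3997 × 50 = 199850.

199850 frames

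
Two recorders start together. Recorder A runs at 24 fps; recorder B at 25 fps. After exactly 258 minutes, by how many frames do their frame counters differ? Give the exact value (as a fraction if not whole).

15480 frames

258 min = 15480 s.
A emits 24 × 15480 = 371520 frames; B emits 25 × 15480 = 387000.
Difference = 15480 frames; B is ahead of A.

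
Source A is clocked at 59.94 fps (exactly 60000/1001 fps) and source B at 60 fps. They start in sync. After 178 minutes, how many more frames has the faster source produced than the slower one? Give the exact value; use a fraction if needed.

178 min = 10680 s.
A emits 60000/1001 × 10680 = 640800000/1001 frames; B emits 60 × 10680 = 640800.
Difference = 640800/1001 frames (≈ 640.1598); B is ahead of A.

640800/1001 frames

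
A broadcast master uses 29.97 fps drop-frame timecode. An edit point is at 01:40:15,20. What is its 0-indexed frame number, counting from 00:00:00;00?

As if non-drop at 30 labels/s: (1 × 3600 + 40 × 60 + 15) × 30 + 20 = 180470.
Minute boundaries passed: 100; those not divisible by 10: 100 − 10 = 90; dropped labels = 2 × 90 = 180.
Actual frame index = 180470 − 180 = 180290.

180290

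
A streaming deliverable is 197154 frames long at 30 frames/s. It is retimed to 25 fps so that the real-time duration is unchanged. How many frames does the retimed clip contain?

Target frames = source frames × (target rate / source rate) = 197154 × (25)/(30) = 197154 × 5/6 = 164295.

164295 frames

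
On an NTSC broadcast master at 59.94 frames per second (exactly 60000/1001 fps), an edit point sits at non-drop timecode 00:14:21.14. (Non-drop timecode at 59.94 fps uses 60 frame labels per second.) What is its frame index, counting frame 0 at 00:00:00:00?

51674

Total seconds to the label: (0 × 3600 + 14 × 60 + 21) = 861.
Frame index = 861 × 60 + 14 = 51674.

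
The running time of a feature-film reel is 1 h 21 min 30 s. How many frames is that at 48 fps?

1 h 21 min 30 s = 4890 s.
Frames = 4890 × 48 = 234720.

234720 frames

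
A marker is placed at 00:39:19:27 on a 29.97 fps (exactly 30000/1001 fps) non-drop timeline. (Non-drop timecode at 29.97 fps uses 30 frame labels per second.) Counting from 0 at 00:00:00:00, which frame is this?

70797

Total seconds to the label: (0 × 3600 + 39 × 60 + 19) = 2359.
Frame index = 2359 × 30 + 27 = 70797.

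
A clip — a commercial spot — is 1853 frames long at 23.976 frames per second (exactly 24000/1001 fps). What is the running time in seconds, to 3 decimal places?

Running time = 1853 × 1001/24000 = 1854853/24000 s ≈ 77.286 s.

77.286 seconds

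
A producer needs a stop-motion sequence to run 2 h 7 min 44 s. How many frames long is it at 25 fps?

191600 frames

2 h 7 min 44 s = 7664 s.
Frames = 7664 × 25 = 191600.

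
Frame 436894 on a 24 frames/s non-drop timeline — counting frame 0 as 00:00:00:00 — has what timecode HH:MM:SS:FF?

436894 ÷ 24 = 18203 full seconds, remainder 22 frames.
18203 s = 5 h 3 min 23 s.
Timecode: 05:03:23:22.

05:03:23:22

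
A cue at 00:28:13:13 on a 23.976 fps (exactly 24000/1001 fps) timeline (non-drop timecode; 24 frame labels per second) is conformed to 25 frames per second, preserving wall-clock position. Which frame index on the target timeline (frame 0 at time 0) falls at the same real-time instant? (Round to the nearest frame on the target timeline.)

Source frame index: (0×3600 + 28×60 + 13) × 24 + 13 = 40645.
Real time: 40645 / (24000/1001) = 8137129/4800 s.
Target frame: (8137129/4800) × (25) = 8137129/192 ≈ 42380.880 → 42381.

frame 42381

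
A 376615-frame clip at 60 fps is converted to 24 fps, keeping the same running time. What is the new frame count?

150646 frames

Target frames = source frames × (target rate / source rate) = 376615 × (24)/(60) = 376615 × 2/5 = 150646.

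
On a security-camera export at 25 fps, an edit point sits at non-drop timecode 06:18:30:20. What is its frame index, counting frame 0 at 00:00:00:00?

Total seconds to the label: (6 × 3600 + 18 × 60 + 30) = 22710.
Frame index = 22710 × 25 + 20 = 567770.

567770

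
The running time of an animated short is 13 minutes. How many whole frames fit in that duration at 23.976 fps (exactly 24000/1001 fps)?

18701 frames

13 min = 780 s.
Frames = 780 × 24000/1001 = 1440000/77 ≈ 18701.2987.
Complete frames: 18701.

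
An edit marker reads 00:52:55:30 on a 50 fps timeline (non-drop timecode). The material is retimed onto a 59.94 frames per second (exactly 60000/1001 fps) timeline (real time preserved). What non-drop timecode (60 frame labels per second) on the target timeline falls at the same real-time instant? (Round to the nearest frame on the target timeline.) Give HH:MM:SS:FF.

00:52:52:26

Source frame index: (0×3600 + 52×60 + 55) × 50 + 30 = 158780.
Real time: 158780 / (50) = 15878/5 s.
Target frame: (15878/5) × (60000/1001) = 190536000/1001 ≈ 190345.654 → 190346.
At 60 labels/s: frame 190346 → 00:52:52:26.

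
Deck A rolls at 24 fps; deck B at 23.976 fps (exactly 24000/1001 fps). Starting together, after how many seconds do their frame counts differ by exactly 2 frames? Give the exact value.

The gap grows by |24000/1001 − 24| = 24/1001 frames per second.
Time for a 2-frame gap: 2 ÷ (24/1001) = 1001/12 s.

1001/12 seconds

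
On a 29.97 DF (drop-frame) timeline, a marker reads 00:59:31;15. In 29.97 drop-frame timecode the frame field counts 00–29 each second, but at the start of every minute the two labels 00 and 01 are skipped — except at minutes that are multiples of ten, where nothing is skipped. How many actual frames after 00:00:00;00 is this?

107037

As if non-drop at 30 labels/s: (0 × 3600 + 59 × 60 + 31) × 30 + 15 = 107145.
Minute boundaries passed: 59; those not divisible by 10: 59 − 5 = 54; dropped labels = 2 × 54 = 108.
Actual frame index = 107145 − 108 = 107037.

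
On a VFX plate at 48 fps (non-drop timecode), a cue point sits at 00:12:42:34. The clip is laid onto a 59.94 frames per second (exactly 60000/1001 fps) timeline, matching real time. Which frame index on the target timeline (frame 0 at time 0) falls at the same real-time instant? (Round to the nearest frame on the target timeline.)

Source frame index: (0×3600 + 12×60 + 42) × 48 + 34 = 36610.
Real time: 36610 / (48) = 18305/24 s.
Target frame: (18305/24) × (60000/1001) = 6537500/143 ≈ 45716.783 → 45717.

frame 45717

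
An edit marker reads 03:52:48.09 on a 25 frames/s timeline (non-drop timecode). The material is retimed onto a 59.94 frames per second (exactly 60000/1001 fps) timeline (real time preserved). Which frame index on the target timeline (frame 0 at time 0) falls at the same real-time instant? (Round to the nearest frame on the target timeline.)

frame 837264

Source frame index: (3×3600 + 52×60 + 48) × 25 + 9 = 349209.
Real time: 349209 / (25) = 349209/25 s.
Target frame: (349209/25) × (60000/1001) = 119728800/143 ≈ 837264.336 → 837264.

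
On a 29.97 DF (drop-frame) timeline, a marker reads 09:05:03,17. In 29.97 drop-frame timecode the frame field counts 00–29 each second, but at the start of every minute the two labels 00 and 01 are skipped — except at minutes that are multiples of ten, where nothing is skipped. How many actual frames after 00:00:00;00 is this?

980125

Complete 10-minute blocks: 54, each 17982 frames → 971028.
Remaining 5 whole minutes in the current block: 1800 + 4 × 1798 = 8992 frames.
Within the current minute: 3 × 30 + 17 − 2 = 105 (labels ;00/;01 skipped at this minute). Total = 971028 + 8992 + 105 = 980125.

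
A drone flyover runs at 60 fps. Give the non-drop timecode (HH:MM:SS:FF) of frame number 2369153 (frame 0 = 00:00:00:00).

10:58:05:53

2369153 ÷ 60 = 39485 full seconds, remainder 53 frames.
39485 s = 10 h 58 min 5 s.
Timecode: 10:58:05:53.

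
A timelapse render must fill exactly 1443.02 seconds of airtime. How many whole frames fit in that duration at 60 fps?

86581 frames

Frames = 1443.02 × 60 = 432906/5 ≈ 86581.2000.
Complete frames: 86581.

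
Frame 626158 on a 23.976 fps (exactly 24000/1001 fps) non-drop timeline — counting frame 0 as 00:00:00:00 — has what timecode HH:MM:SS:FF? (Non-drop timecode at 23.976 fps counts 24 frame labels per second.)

07:14:49:22

626158 ÷ 24 = 26089 full seconds, remainder 22 frames.
26089 s = 7 h 14 min 49 s.
Timecode: 07:14:49:22.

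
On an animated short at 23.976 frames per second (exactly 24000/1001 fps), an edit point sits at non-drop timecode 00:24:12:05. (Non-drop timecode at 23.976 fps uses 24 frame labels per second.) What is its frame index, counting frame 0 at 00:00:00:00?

Total seconds to the label: (0 × 3600 + 24 × 60 + 12) = 1452.
Frame index = 1452 × 24 + 5 = 34853.

frame 34853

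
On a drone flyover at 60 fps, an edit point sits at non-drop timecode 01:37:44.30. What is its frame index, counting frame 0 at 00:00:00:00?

351870

Total seconds to the label: (1 × 3600 + 37 × 60 + 44) = 5864.
Frame index = 5864 × 60 + 30 = 351870.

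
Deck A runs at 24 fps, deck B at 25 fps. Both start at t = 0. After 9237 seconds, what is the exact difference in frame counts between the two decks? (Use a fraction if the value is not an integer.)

9237 frames

A emits 24 × 9237 = 221688 frames; B emits 25 × 9237 = 230925.
Difference = 9237 frames; B is ahead of A.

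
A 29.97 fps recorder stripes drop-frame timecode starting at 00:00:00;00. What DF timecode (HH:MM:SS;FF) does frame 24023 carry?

00:13:21;17

Ten DF minutes hold 17982 frames, so frame 24023 lies in block 1 (frames 17982–35963) with 6041 frames into that block.
The block's first minute is 1800 frames and the rest 1798 each; 6041 frames reaches minute 3, so 1 × 18 + 3 × 2 = 24 labels have been skipped so far.
Adding those back, label number 24023 + 24 = 24047 at 30 labels/s is 801 s + 17 f = 0 h 13 min 21 s frame 17, i.e. 00:13:21;17.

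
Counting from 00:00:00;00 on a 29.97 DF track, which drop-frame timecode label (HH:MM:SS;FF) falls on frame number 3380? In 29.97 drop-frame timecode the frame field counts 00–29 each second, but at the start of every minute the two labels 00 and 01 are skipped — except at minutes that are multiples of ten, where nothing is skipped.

Ten DF minutes hold 17982 frames, so frame 3380 lies in block 0 (frames 0–17981) with 3380 frames into that block.
The block's first minute is 1800 frames and the rest 1798 each; 3380 frames reaches minute 1, so 0 × 18 + 1 × 2 = 2 labels have been skipped so far.
Adding those back, label number 3380 + 2 = 3382 at 30 labels/s is 112 s + 22 f = 0 h 1 min 52 s frame 22, i.e. 00:01:52;22.

00:01:52;22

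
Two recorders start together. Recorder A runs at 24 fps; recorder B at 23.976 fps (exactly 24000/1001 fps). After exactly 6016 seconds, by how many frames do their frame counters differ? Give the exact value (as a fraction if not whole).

A emits 24 × 6016 = 144384 frames; B emits 24000/1001 × 6016 = 144384000/1001.
Difference = 144384/1001 frames (≈ 144.2398); B is behind A.

144384/1001 frames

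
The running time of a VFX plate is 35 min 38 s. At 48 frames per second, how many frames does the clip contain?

35 min 38 s = 2138 s.
Frames = 2138 × 48 = 102624.

102624 frames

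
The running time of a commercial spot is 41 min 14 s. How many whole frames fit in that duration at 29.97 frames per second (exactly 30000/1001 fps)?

41 min 14 s = 2474 s.
Frames = 2474 × 30000/1001 = 74220000/1001 ≈ 74145.8541.
Complete frames: 74145.

74145 frames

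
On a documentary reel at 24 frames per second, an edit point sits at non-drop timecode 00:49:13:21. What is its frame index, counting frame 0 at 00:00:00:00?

Total seconds to the label: (0 × 3600 + 49 × 60 + 13) = 2953.
Frame index = 2953 × 24 + 21 = 70893.

70893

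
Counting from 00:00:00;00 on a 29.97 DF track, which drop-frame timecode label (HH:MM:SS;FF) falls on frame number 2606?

00:01:26;28

Each 10-minute DF block holds 10 × 60 × 30 − 9 × 2 = 17982 frames. 2606 ÷ 17982 → 0 full blocks, remainder 2606.
Within the partial block the first minute is 1800 frames and each further minute 1798, so 1 further minute boundary passed. Total skipped labels = 18 × 0 + 2 × 1 = 2.
Non-drop label index = 2606 + 2 = 2608; at 30 labels/s that is 00:01:26:28, i.e. DF 00:01:26;28.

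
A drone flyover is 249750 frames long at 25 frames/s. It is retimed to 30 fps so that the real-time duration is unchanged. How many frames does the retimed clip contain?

Target frames = source frames × (target rate / source rate) = 249750 × (30)/(25) = 249750 × 6/5 = 299700.

299700 frames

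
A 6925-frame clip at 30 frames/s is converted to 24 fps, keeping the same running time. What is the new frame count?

5540 frames

Target frames = source frames × (target rate / source rate) = 6925 × (24)/(30) = 6925 × 4/5 = 5540.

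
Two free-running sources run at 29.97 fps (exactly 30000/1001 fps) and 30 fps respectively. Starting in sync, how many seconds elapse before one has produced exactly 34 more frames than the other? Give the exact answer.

17017/15 seconds

The gap grows by |30 − 30000/1001| = 30/1001 frames per second.
Time for a 34-frame gap: 34 ÷ (30/1001) = 17017/15 s.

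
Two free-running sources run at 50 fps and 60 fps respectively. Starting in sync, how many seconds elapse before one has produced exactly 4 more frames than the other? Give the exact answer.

The gap grows by |60 − 50| = 10 frames per second.
Time for a 4-frame gap: 4 ÷ (10) = 0.4 s.

0.4 seconds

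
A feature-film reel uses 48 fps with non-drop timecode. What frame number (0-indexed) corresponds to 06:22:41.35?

1102163

Total seconds to the label: (6 × 3600 + 22 × 60 + 41) = 22961.
Frame index = 22961 × 48 + 35 = 1102163.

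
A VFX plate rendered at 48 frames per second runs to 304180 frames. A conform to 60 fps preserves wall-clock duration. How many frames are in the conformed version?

380225 frames

Target frames = source frames × (target rate / source rate) = 304180 × (60)/(48) = 304180 × 5/4 = 380225.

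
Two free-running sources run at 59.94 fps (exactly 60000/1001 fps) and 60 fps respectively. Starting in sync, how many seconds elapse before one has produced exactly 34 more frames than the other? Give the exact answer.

17017/30 seconds

The gap grows by |60 − 60000/1001| = 60/1001 frames per second.
Time for a 34-frame gap: 34 ÷ (60/1001) = 17017/30 s.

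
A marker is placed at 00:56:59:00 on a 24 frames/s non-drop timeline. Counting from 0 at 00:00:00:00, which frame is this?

82056

Total seconds to the label: (0 × 3600 + 56 × 60 + 59) = 3419.
Frame index = 3419 × 24 + 0 = 82056.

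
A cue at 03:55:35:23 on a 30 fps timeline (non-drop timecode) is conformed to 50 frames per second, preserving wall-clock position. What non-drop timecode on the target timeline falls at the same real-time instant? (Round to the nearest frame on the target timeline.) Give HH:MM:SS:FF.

03:55:35:38

Source frame index: (3×3600 + 55×60 + 35) × 30 + 23 = 424073.
Real time: 424073 / (30) = 424073/30 s.
Target frame: (424073/30) × (50) = 2120365/3 ≈ 706788.333 → 706788.
At 50 labels/s: frame 706788 → 03:55:35:38.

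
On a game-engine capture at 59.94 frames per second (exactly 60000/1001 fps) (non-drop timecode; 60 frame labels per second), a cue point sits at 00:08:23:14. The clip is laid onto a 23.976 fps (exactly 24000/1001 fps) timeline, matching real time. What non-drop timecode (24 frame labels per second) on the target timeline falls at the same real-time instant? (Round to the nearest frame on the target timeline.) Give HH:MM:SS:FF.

Source frame index: (0×3600 + 8×60 + 23) × 60 + 14 = 30194.
Real time: 30194 / (60000/1001) = 15112097/30000 s.
Target frame: (15112097/30000) × (24000/1001) = 60388/5 ≈ 12077.600 → 12078.
At 24 labels/s: frame 12078 → 00:08:23:06.

00:08:23:06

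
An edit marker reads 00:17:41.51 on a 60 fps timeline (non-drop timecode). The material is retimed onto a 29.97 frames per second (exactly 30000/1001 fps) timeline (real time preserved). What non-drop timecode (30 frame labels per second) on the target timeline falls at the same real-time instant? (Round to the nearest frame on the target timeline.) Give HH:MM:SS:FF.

00:17:40:24

Source frame index: (0×3600 + 17×60 + 41) × 60 + 51 = 63711.
Real time: 63711 / (60) = 21237/20 s.
Target frame: (21237/20) × (30000/1001) = 31855500/1001 ≈ 31823.676 → 31824.
At 30 labels/s: frame 31824 → 00:17:40:24.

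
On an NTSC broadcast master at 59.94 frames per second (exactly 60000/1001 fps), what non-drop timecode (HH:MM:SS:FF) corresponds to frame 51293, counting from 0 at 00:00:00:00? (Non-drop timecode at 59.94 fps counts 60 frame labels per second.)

51293 ÷ 60 = 854 full seconds, remainder 53 frames.
854 s = 0 h 14 min 14 s.
Timecode: 00:14:14:53.

00:14:14:53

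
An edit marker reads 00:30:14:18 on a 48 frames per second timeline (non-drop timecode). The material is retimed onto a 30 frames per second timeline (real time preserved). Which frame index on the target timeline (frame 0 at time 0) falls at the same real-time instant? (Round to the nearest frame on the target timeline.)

Source frame index: (0×3600 + 30×60 + 14) × 48 + 18 = 87090.
Real time: 87090 / (48) = 14515/8 s.
Target frame: (14515/8) × (30) = 217725/4 ≈ 54431.250 → 54431.

frame 54431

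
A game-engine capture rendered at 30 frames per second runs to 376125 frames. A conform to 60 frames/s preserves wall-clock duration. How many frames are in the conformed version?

Frames at target rate = 376125 × (60) / (30) = 752250.

752250 frames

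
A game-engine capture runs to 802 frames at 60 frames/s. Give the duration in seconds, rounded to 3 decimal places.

13.367 seconds

Running time = 802 × 1/60 = 401/30 s ≈ 13.367 s.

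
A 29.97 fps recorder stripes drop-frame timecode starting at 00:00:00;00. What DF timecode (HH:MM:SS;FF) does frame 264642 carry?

Ten DF minutes hold 17982 frames, so frame 264642 lies in block 14 (frames 251748–269729) with 12894 frames into that block.
The block's first minute is 1800 frames and the rest 1798 each; 12894 frames reaches minute 7, so 14 × 18 + 7 × 2 = 266 labels have been skipped so far.
Adding those back, label number 264642 + 266 = 264908 at 30 labels/s is 8830 s + 8 f = 2 h 27 min 10 s frame 8, i.e. 02:27:10;08.

02:27:10;08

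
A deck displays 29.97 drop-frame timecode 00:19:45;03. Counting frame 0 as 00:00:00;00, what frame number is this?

Complete 10-minute blocks: 1, each 17982 frames → 17982.
Remaining 9 whole minutes in the current block: 1800 + 8 × 1798 = 16184 frames.
Within the current minute: 45 × 30 + 3 − 2 = 1351 (labels ;00/;01 skipped at this minute). Total = 17982 + 16184 + 1351 = 35517.

35517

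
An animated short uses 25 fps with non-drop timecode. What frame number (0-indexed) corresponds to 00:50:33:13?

Total seconds to the label: (0 × 3600 + 50 × 60 + 33) = 3033.
Frame index = 3033 × 25 + 13 = 75838.

frame 75838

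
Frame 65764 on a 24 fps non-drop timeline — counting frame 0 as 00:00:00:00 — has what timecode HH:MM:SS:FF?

00:45:40:04

65764 ÷ 24 = 2740 full seconds, remainder 4 frames.
2740 s = 0 h 45 min 40 s.
Timecode: 00:45:40:04.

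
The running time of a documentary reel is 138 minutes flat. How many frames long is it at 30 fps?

138 min = 8280 s.
Frames = 8280 × 30 = 248400.

248400 frames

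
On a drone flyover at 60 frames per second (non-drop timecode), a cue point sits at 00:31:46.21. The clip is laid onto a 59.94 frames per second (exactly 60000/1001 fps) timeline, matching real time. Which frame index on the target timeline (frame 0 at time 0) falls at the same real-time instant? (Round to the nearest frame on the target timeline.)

frame 114267

Source frame index: (0×3600 + 31×60 + 46) × 60 + 21 = 114381.
Real time: 114381 / (60) = 38127/20 s.
Target frame: (38127/20) × (60000/1001) = 114381000/1001 ≈ 114266.733 → 114267.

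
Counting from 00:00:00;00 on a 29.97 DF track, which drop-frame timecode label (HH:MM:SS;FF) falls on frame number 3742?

00:02:04;26

Ten DF minutes hold 17982 frames, so frame 3742 lies in block 0 (frames 0–17981) with 3742 frames into that block.
The block's first minute is 1800 frames and the rest 1798 each; 3742 frames reaches minute 2, so 0 × 18 + 2 × 2 = 4 labels have been skipped so far.
Adding those back, label number 3742 + 4 = 3746 at 30 labels/s is 124 s + 26 f = 0 h 2 min 4 s frame 26, i.e. 00:02:04;26.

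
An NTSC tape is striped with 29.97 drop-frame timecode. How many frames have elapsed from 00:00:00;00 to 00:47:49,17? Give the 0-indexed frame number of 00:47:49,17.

Complete 10-minute blocks: 4, each 17982 frames → 71928.
Remaining 7 whole minutes in the current block: 1800 + 6 × 1798 = 12588 frames.
Within the current minute: 49 × 30 + 17 − 2 = 1485 (labels ;00/;01 skipped at this minute). Total = 71928 + 12588 + 1485 = 86001.

86001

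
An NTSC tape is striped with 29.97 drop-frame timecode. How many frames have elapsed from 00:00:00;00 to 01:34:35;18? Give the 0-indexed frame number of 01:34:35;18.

170098

Complete 10-minute blocks: 9, each 17982 frames → 161838.
Remaining 4 whole minutes in the current block: 1800 + 3 × 1798 = 7194 frames.
Within the current minute: 35 × 30 + 18 − 2 = 1066 (labels ;00/;01 skipped at this minute). Total = 161838 + 7194 + 1066 = 170098.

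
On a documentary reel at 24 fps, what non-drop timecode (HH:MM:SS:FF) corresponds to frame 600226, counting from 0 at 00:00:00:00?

600226 ÷ 24 = 25009 full seconds, remainder 10 frames.
25009 s = 6 h 56 min 49 s.
Timecode: 06:56:49:10.

06:56:49:10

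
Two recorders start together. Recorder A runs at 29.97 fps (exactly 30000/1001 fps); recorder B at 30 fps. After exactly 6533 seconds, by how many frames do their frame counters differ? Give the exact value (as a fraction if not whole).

195990/1001 frames

A emits 30000/1001 × 6533 = 195990000/1001 frames; B emits 30 × 6533 = 195990.
Difference = 195990/1001 frames (≈ 195.7942); B is ahead of A.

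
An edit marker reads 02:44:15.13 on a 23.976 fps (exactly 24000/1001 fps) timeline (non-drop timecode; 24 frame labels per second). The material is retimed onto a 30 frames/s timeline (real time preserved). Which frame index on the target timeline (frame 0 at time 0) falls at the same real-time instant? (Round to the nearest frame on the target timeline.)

frame 295962

Source frame index: (2×3600 + 44×60 + 15) × 24 + 13 = 236533.
Real time: 236533 / (24000/1001) = 236769533/24000 s.
Target frame: (236769533/24000) × (30) = 236769533/800 ≈ 295961.916 → 295962.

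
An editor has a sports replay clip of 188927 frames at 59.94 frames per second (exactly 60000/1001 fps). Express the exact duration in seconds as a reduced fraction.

189115927/60000 seconds

Running time = 188927 ÷ (60000/1001) = 188927 × 1001/60000 = 189115927/60000 s.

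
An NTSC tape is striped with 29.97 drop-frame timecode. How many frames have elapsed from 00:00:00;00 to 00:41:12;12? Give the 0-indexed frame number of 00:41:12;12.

74098

Complete 10-minute blocks: 4, each 17982 frames → 71928.
Remaining 1 whole minute in the current block: 1800 + 0 × 1798 = 1800 frames.
Within the current minute: 12 × 30 + 12 − 2 = 370 (labels ;00/;01 skipped at this minute). Total = 71928 + 1800 + 370 = 74098.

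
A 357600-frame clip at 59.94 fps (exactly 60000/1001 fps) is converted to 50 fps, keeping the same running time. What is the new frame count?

Target frames = source frames × (target rate / source rate) = 357600 × (50)/(60000/1001) = 357600 × 1001/1200 = 298298.

298298 frames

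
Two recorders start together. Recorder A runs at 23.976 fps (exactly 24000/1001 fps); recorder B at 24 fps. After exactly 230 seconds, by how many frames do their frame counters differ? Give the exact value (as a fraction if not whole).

A emits 24000/1001 × 230 = 5520000/1001 frames; B emits 24 × 230 = 5520.
Difference = 5520/1001 frames (≈ 5.5145); B is ahead of A.

5520/1001 frames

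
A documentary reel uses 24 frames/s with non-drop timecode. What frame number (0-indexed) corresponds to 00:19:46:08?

Total seconds to the label: (0 × 3600 + 19 × 60 + 46) = 1186.
Frame index = 1186 × 24 + 8 = 28472.

28472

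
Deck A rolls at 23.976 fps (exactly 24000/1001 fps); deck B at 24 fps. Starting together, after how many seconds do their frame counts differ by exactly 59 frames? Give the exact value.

The gap grows by |24 − 24000/1001| = 24/1001 frames per second.
Time for a 59-frame gap: 59 ÷ (24/1001) = 59059/24 s.

59059/24 seconds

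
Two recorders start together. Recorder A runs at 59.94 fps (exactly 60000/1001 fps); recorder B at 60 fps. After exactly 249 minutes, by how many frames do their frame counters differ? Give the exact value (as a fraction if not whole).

896400/1001 frames

249 min = 14940 s.
A emits 60000/1001 × 14940 = 896400000/1001 frames; B emits 60 × 14940 = 896400.
Difference = 896400/1001 frames (≈ 895.5045); B is ahead of A.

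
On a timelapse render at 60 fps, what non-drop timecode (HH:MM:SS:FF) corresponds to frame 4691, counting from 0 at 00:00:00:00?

00:01:18:11

4691 ÷ 60 = 78 full seconds, remainder 11 frames.
78 s = 0 h 1 min 18 s.
Timecode: 00:01:18:11.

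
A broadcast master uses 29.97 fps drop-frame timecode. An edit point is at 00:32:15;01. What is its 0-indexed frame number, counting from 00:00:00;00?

57993

Complete 10-minute blocks: 3, each 17982 frames → 53946.
Remaining 2 whole minutes in the current block: 1800 + 1 × 1798 = 3598 frames.
Within the current minute: 15 × 30 + 1 − 2 = 449 (labels ;00/;01 skipped at this minute). Total = 53946 + 3598 + 449 = 57993.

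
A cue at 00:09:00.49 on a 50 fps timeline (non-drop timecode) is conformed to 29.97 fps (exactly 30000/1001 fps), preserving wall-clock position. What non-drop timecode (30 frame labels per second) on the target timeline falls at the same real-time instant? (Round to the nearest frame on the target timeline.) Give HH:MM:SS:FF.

Source frame index: (0×3600 + 9×60 + 0) × 50 + 49 = 27049.
Real time: 27049 / (50) = 27049/50 s.
Target frame: (27049/50) × (30000/1001) = 1475400/91 ≈ 16213.187 → 16213.
At 30 labels/s: frame 16213 → 00:09:00:13.

00:09:00:13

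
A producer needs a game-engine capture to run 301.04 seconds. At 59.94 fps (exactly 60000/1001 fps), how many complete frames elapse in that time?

Frames = 301.04 × 60000/1001 = 18062400/1001 ≈ 18044.3556.
Complete frames: 18044.

18044 frames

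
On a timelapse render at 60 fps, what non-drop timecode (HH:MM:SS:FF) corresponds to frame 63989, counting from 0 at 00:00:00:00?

63989 ÷ 60 = 1066 full seconds, remainder 29 frames.
1066 s = 0 h 17 min 46 s.
Timecode: 00:17:46:29.

00:17:46:29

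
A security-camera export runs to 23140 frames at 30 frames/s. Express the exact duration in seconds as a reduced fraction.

2314/3 seconds

Running time = 23140 ÷ (30) = 23140 × 1/30 = 2314/3 s.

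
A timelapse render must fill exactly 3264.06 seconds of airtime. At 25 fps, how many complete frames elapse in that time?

Frames = 3264.06 × 25 = 163203/2 ≈ 81601.5000.
Complete frames: 81601.

81601 frames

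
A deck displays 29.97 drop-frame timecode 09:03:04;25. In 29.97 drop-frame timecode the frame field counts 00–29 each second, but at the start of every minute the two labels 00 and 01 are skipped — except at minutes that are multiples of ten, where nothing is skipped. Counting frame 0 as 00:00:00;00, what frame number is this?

Complete 10-minute blocks: 54, each 17982 frames → 971028.
Remaining 3 whole minutes in the current block: 1800 + 2 × 1798 = 5396 frames.
Within the current minute: 4 × 30 + 25 − 2 = 143 (labels ;00/;01 skipped at this minute). Total = 971028 + 5396 + 143 = 976567.

976567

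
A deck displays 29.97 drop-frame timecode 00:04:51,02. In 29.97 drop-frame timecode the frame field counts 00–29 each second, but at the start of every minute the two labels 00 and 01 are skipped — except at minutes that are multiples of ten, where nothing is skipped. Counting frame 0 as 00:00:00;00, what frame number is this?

Complete 10-minute blocks: 0, each 17982 frames → 0.
Remaining 4 whole minutes in the current block: 1800 + 3 × 1798 = 7194 frames.
Within the current minute: 51 × 30 + 2 − 2 = 1530 (labels ;00/;01 skipped at this minute). Total = 0 + 7194 + 1530 = 8724.

8724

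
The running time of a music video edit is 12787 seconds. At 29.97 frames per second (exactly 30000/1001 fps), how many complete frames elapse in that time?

Frames = 12787 × 30000/1001 = 383610000/1001 ≈ 383226.7732.
Complete frames: 383226.

383226 frames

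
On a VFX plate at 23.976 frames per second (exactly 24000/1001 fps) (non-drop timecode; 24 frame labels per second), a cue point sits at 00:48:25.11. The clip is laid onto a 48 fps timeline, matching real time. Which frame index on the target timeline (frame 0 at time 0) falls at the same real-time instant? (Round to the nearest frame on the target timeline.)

Source frame index: (0×3600 + 48×60 + 25) × 24 + 11 = 69731.
Real time: 69731 / (24000/1001) = 69800731/24000 s.
Target frame: (69800731/24000) × (48) = 69800731/500 ≈ 139601.462 → 139601.

frame 139601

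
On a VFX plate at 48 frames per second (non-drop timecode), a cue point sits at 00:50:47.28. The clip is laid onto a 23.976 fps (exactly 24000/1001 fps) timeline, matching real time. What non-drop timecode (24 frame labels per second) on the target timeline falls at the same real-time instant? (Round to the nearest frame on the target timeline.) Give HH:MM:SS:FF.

00:50:44:13

Source frame index: (0×3600 + 50×60 + 47) × 48 + 28 = 146284.
Real time: 146284 / (48) = 36571/12 s.
Target frame: (36571/12) × (24000/1001) = 73142000/1001 ≈ 73068.931 → 73069.
At 24 labels/s: frame 73069 → 00:50:44:13.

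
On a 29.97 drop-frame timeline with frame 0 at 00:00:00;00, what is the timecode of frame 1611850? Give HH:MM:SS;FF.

Each 10-minute DF block holds 10 × 60 × 30 − 9 × 2 = 17982 frames. 1611850 ÷ 17982 → 89 full blocks, remainder 11452.
Within the partial block the first minute is 1800 frames and each further minute 1798, so 6 further minute boundaries passed. Total skipped labels = 18 × 89 + 2 × 6 = 1614.
Non-drop label index = 1611850 + 1614 = 1613464; at 30 labels/s that is 14:56:22:04, i.e. DF 14:56:22;04.

14:56:22;04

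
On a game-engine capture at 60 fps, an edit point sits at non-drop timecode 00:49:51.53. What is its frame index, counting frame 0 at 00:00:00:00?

Total seconds to the label: (0 × 3600 + 49 × 60 + 51) = 2991.
Frame index = 2991 × 60 + 53 = 179513.

frame 179513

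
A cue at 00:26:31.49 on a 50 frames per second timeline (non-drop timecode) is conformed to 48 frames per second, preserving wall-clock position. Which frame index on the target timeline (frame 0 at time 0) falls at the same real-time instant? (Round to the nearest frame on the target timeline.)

frame 76415

Source frame index: (0×3600 + 26×60 + 31) × 50 + 49 = 79599.
Real time: 79599 / (50) = 79599/50 s.
Target frame: (79599/50) × (48) = 1910376/25 ≈ 76415.040 → 76415.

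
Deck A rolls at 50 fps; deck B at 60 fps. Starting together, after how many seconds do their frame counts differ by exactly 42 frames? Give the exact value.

4.2 seconds

The gap grows by |60 − 50| = 10 frames per second.
Time for a 42-frame gap: 42 ÷ (10) = 4.2 s.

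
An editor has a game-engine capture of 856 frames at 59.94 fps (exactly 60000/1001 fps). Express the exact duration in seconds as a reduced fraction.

Running time = 856 ÷ (60000/1001) = 856 × 1001/60000 = 107107/7500 s.

107107/7500 seconds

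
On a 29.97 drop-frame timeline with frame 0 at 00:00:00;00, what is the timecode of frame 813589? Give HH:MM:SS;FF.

Ten DF minutes hold 17982 frames, so frame 813589 lies in block 45 (frames 809190–827171) with 4399 frames into that block.
The block's first minute is 1800 frames and the rest 1798 each; 4399 frames reaches minute 2, so 45 × 18 + 2 × 2 = 814 labels have been skipped so far.
Adding those back, label number 813589 + 814 = 814403 at 30 labels/s is 27146 s + 23 f = 7 h 32 min 26 s frame 23, i.e. 07:32:26;23.

07:32:26;23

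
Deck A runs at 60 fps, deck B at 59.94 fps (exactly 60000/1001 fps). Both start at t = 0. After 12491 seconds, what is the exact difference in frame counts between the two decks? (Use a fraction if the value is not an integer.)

A emits 60 × 12491 = 749460 frames; B emits 60000/1001 × 12491 = 749460000/1001.
Difference = 749460/1001 frames (≈ 748.7113); B is behind A.

749460/1001 frames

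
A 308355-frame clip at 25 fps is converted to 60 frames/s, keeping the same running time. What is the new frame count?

Target frames = source frames × (target rate / source rate) = 308355 × (60)/(25) = 308355 × 12/5 = 740052.

740052 frames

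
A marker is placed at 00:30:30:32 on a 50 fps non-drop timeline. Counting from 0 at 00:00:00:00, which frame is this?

Total seconds to the label: (0 × 3600 + 30 × 60 + 30) = 1830.
Frame index = 1830 × 50 + 32 = 91532.

91532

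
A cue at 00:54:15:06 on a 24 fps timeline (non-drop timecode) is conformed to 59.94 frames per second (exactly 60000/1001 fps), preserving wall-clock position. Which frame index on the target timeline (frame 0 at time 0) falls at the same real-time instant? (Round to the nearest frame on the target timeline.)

Source frame index: (0×3600 + 54×60 + 15) × 24 + 6 = 78126.
Real time: 78126 / (24) = 13021/4 s.
Target frame: (13021/4) × (60000/1001) = 195315000/1001 ≈ 195119.880 → 195120.

frame 195120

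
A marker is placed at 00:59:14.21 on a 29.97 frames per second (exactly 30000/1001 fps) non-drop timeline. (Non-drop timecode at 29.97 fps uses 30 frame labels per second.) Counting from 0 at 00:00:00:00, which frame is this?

Total seconds to the label: (0 × 3600 + 59 × 60 + 14) = 3554.
Frame index = 3554 × 30 + 21 = 106641.

106641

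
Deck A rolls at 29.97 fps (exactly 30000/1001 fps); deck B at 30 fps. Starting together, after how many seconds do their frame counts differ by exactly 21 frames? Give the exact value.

700.7 seconds

The gap grows by |30 − 30000/1001| = 30/1001 frames per second.
Time for a 21-frame gap: 21 ÷ (30/1001) = 700.7 s.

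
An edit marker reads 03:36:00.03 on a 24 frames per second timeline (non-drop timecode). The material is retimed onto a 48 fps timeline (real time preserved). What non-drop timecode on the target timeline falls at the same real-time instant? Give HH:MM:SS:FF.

03:36:00:06

Source frame index: (3×3600 + 36×60 + 0) × 24 + 3 = 311043.
Real time: 311043 / (24) = 103681/8 s.
Target frame: (103681/8) × (48) = 622086.
At 48 labels/s: frame 622086 → 03:36:00:06.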